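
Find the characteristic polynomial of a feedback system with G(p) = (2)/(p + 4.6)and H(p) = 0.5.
Characteristic poly = G_den * H_den + G_num * H_num = (p + 4.6) + (1) = p + 5.6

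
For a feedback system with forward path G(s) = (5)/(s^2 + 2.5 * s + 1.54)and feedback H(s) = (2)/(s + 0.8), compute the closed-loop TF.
Closed-loop T = G/(1+GH).
Numerator: G_num * H_den = 5*s + 4.
Denominator: G_den * H_den + G_num * H_num = (s^3 + 3.3*s^2 + 3.54*s + 1.232) + (10) = s^3 + 3.3*s^2 + 3.54*s + 11.232.
T(s) = (5*s + 4)/(s^3 + 3.3*s^2 + 3.54*s + 11.232)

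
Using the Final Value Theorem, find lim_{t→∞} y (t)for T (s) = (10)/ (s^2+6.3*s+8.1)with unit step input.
FVT: lim_{t→∞} y(t) = lim_{s→0} s*Y(s) where Y(s) = T(s)/s.
= lim_{s→0} T(s) = T(0) = num(0)/den(0) = 10/8.1 = 1.235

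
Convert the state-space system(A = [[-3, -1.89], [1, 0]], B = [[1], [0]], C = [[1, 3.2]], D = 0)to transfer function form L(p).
L(p) = C(pI - A)⁻¹B + D.
Characteristic polynomial det(pI - A) = p^2 + 3*p + 1.89.
Numerator from C·adj(pI-A)·B + D·det(pI-A) = p + 3.2.
L(p) = (p + 3.2)/(p^2 + 3*p + 1.89)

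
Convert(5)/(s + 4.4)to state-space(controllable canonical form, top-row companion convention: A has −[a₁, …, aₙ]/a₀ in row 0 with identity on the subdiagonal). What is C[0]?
Reachable canonical form: C = numerator coefficients (right-aligned, zero-padded to length n).
num = 5, C = [[5]].
C[0] = 5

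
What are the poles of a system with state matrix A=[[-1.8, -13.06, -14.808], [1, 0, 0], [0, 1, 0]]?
Eigenvalues solve det(λI - A) = 0.
Characteristic polynomial: λ^3 + 1.8*λ^2 + 13.06*λ + 14.808 = 0.
Factor: (λ + 1.2)(λ^2 + 0.6*λ + 12.34) = 0.
Roots: -0.3 + 3.5j, -0.3 - 3.5j, -1.2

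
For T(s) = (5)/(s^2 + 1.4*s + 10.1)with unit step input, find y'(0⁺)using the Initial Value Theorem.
IVT: y'(0⁺) = lim_{s→∞} s²·Y(s) = lim_{s→∞} s·T(s).
deg(num) = 0, deg(den) = 2, relative degree = 2 ≥ 2, so s·T(s) → 0. Initial slope = 0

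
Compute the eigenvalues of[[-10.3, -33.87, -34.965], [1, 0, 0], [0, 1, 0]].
Eigenvalues solve det(λI - A) = 0.
Characteristic polynomial: λ^3 + 10.3*λ^2 + 33.87*λ + 34.965 = 0.
Factor: (λ + 3.7)(λ + 4.5)(λ + 2.1) = 0.
Roots: -2.1, -3.7, -4.5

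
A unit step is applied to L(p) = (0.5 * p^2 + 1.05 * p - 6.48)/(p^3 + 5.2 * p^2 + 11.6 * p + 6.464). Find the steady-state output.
FVT: lim_{t→∞} y(t) = lim_{p→0} p*Y(p) where Y(p) = L(p)/p.
= lim_{p→0} L(p) = L(0) = num(0)/den(0) = -6.48/6.464 = -1.002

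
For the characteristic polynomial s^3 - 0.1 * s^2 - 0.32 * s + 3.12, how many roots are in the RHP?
s^3 - 0.1*s^2 - 0.32*s + 3.12 = (s + 1.5)(s^2 - 1.6*s + 2.08). Poles: -1.5, 0.8 + 1.2j, 0.8 - 1.2j. RHP poles (Re>0): 2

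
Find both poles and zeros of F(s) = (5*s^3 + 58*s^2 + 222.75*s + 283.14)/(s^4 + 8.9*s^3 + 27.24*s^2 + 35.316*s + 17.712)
Set denominator = 0: s^4 + 8.9*s^3 + 27.24*s^2 + 35.316*s + 17.712 = (s + 4.1)(s + 2.4)(s^2 + 2.4*s + 1.8) = 0 → Poles: -1.2 + 0.6j, -1.2 - 0.6j, -2.4, -4.1
Set numerator = 0: 5*s^3 + 58*s^2 + 222.75*s + 283.14 = 5*(s + 3.3)(s + 4.4)(s + 3.9) = 0 → Zeros: -3.3, -3.9, -4.4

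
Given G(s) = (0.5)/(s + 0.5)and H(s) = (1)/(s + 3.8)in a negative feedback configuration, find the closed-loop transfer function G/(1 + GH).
Closed-loop T = G/(1+GH).
Numerator: G_num * H_den = 0.5*s + 1.9.
Denominator: G_den * H_den + G_num * H_num = (s^2 + 4.3*s + 1.9) + (0.5) = s^2 + 4.3*s + 2.4.
T(s) = (0.5*s + 1.9)/(s^2 + 4.3*s + 2.4)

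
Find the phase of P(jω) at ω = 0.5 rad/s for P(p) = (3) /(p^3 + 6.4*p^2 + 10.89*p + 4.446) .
Substitute p = j*0.5: P(j0.5) = 0.234547 - 0.438436j.
∠P(j0.5) = atan2(Im, Re) = atan2(-0.438436, 0.234547) = -61.85°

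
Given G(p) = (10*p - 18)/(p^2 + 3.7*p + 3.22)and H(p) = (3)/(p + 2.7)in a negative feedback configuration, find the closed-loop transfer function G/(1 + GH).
Closed-loop T = G/(1+GH).
Numerator: G_num * H_den = 10*p^2 + 9*p - 48.6.
Denominator: G_den * H_den + G_num * H_num = (p^3 + 6.4*p^2 + 13.21*p + 8.694) + (30*p - 54) = p^3 + 6.4*p^2 + 43.21*p - 45.306.
T(p) = (10*p^2 + 9*p - 48.6)/(p^3 + 6.4*p^2 + 43.21*p - 45.306)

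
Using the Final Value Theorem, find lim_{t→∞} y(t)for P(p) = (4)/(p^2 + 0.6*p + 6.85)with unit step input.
FVT: lim_{t→∞} y(t) = lim_{p→0} p*Y(p) where Y(p) = P(p)/p.
= lim_{p→0} P(p) = P(0) = num(0)/den(0) = 4/6.85 = 0.5839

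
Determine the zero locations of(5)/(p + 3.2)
Numerator is a nonzero constant (5) → Zeros: none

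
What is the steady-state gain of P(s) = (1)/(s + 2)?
DC gain = P(0) = num(0)/den(0) = 1/2 = 0.5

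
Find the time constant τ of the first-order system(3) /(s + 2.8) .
First-order system: τ = -1/pole. Pole = -2.8. τ = -1/(-2.8) = 0.3571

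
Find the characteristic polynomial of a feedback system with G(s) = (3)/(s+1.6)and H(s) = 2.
Characteristic poly = G_den * H_den + G_num * H_num = (s + 1.6) + (6) = s + 7.6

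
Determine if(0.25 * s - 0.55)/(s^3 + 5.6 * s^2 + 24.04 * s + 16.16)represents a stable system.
Denominator: s^3 + 5.6*s^2 + 24.04*s + 16.16 = (s + 0.8)(s^2 + 4.8*s + 20.2). Poles: -0.8, -2.4 + 3.8j, -2.4 - 3.8j. All Re(p)<0: Yes (stable)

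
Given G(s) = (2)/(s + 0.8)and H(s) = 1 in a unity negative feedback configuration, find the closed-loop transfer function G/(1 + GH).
Closed-loop T = G/(1+GH).
Numerator: G_num * H_den = 2.
Denominator: G_den * H_den + G_num * H_num = (s + 0.8) + (2) = s + 2.8.
T(s) = (2)/(s + 2.8)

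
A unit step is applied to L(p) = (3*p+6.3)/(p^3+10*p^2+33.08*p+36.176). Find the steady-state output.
FVT: lim_{t→∞} y(t) = lim_{p→0} p*Y(p) where Y(p) = L(p)/p.
= lim_{p→0} L(p) = L(0) = num(0)/den(0) = 6.3/36.176 = 0.1741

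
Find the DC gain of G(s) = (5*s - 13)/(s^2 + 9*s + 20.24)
DC gain = G(0) = num(0)/den(0) = -13/20.24 = -0.6423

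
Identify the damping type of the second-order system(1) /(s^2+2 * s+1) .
Standard form: ωn²/(s²+2ζωn·s+ωn²) gives ωn=1, ζ=1.
Critically damped (ζ = 1)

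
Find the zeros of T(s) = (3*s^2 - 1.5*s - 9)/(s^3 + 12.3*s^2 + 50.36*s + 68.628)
Set numerator = 0: 3*s^2 - 1.5*s - 9 = 3*(s + 1.5)(s - 2) = 0 → Zeros: -1.5, 2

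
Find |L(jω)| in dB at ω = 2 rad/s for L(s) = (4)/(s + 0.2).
Substitute s = j*2: L(j2) = 0.19802 - 1.9802j.
|L(j2)| = sqrt(Re² + Im²) = 1.99.
20*log₁₀(1.99) = 5.98 dB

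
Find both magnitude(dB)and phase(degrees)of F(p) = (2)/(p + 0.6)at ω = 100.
Substitute p = j*100: F(j100) = 0.000119996 - 0.0199993j.
|F| = 20*log₁₀(sqrt(Re²+Im²)) = -33.98 dB.
∠F = atan2(Im, Re) = -89.66°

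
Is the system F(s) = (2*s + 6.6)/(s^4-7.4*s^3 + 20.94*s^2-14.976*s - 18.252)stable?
Denominator: s^4 - 7.4*s^3 + 20.94*s^2 - 14.976*s - 18.252 = (s + 0.6)(s - 2.6)(s^2 - 5.4*s + 11.7). Poles: -0.6, 2.6, 2.7 + 2.1j, 2.7 - 2.1j. All Re(p)<0: No (unstable)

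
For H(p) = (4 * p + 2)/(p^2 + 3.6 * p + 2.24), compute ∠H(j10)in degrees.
Substitute p = j*10: H(j10) = 0.114667 - 0.366939j.
∠H(j10) = atan2(Im, Re) = atan2(-0.366939, 0.114667) = -72.65°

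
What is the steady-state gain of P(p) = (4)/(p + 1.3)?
DC gain = P(0) = num(0)/den(0) = 4/1.3 = 3.077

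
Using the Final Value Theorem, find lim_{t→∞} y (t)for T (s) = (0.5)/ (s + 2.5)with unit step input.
FVT: lim_{t→∞} y(t) = lim_{s→0} s*Y(s) where Y(s) = T(s)/s.
= lim_{s→0} T(s) = T(0) = num(0)/den(0) = 0.5/2.5 = 0.2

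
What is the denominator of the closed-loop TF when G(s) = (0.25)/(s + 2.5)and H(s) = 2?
Characteristic poly = G_den * H_den + G_num * H_num = (s + 2.5) + (0.5) = s + 3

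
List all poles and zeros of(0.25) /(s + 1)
Set denominator = 0: s + 1 = 0 → Poles: -1
Numerator is a nonzero constant (0.25) → Zeros: none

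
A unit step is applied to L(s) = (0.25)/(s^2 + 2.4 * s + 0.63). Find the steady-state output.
FVT: lim_{t→∞} y(t) = lim_{s→0} s*Y(s) where Y(s) = L(s)/s.
= lim_{s→0} L(s) = L(0) = num(0)/den(0) = 0.25/0.63 = 0.3968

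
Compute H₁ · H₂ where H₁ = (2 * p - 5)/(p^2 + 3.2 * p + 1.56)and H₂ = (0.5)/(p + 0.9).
Series: H = H₁ · H₂ = (n₁·n₂)/(d₁·d₂).
Num: n₁·n₂ = p - 2.5. Den: d₁·d₂ = p^3 + 4.1*p^2 + 4.44*p + 1.404.
H(p) = (p - 2.5)/(p^3 + 4.1*p^2 + 4.44*p + 1.404)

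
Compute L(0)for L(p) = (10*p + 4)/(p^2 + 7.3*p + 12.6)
DC gain = L(0) = num(0)/den(0) = 4/12.6 = 0.3175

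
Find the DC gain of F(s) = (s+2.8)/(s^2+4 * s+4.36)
DC gain = F(0) = num(0)/den(0) = 2.8/4.36 = 0.6422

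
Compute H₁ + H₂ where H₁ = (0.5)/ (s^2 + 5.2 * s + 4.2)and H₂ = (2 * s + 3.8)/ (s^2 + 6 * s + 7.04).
Parallel: H = H₁ + H₂ = (n₁·d₂ + n₂·d₁)/(d₁·d₂).
n₁·d₂ = 0.5*s^2 + 3*s + 3.52. n₂·d₁ = 2*s^3 + 14.2*s^2 + 28.16*s + 15.96. Sum = 2*s^3 + 14.7*s^2 + 31.16*s + 19.48. d₁·d₂ = s^4 + 11.2*s^3 + 42.44*s^2 + 61.808*s + 29.568.
H(s) = (2*s^3 + 14.7*s^2 + 31.16*s + 19.48)/(s^4 + 11.2*s^3 + 42.44*s^2 + 61.808*s + 29.568)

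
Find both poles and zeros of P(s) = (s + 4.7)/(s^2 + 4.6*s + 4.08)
Set denominator = 0: s^2 + 4.6*s + 4.08 = (s + 1.2)(s + 3.4) = 0 → Poles: -1.2, -3.4
Set numerator = 0: s + 4.7 = 0 → Zeros: -4.7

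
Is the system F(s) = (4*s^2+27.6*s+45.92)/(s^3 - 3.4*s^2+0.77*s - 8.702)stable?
Denominator: s^3 - 3.4*s^2 + 0.77*s - 8.702 = (s - 3.8)(s^2 + 0.4*s + 2.29). Poles: -0.2 + 1.5j, -0.2 - 1.5j, 3.8. All Re(p)<0: No (unstable)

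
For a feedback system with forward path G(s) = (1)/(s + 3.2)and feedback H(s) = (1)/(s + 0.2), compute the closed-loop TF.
Closed-loop T = G/(1+GH).
Numerator: G_num * H_den = s + 0.2.
Denominator: G_den * H_den + G_num * H_num = (s^2 + 3.4*s + 0.64) + (1) = s^2 + 3.4*s + 1.64.
T(s) = (s + 0.2)/(s^2 + 3.4*s + 1.64)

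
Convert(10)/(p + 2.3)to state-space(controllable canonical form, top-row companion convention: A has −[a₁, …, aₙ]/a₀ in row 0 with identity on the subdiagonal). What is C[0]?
Reachable canonical form: C = numerator coefficients (right-aligned, zero-padded to length n).
num = 10, C = [[10]].
C[0] = 10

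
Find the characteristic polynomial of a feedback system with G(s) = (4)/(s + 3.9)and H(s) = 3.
Characteristic poly = G_den * H_den + G_num * H_num = (s + 3.9) + (12) = s + 15.9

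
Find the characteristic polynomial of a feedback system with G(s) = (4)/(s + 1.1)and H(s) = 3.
Characteristic poly = G_den * H_den + G_num * H_num = (s + 1.1) + (12) = s + 13.1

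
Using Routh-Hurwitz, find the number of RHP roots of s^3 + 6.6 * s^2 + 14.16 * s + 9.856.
Routh array:
s^3: [1, 14.16]; s^2: [6.6, 9.856]; s^1: [12.6667]; s^0: [9.856]
First column: [1, 6.6, 12.6667, 9.856]. Sign changes = RHP roots = 0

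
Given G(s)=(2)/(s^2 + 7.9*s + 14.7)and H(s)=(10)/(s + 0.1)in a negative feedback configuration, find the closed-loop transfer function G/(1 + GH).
Closed-loop T = G/(1+GH).
Numerator: G_num * H_den = 2*s + 0.2.
Denominator: G_den * H_den + G_num * H_num = (s^3 + 8*s^2 + 15.49*s + 1.47) + (20) = s^3 + 8*s^2 + 15.49*s + 21.47.
T(s) = (2*s + 0.2)/(s^3 + 8*s^2 + 15.49*s + 21.47)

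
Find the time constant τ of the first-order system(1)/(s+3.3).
First-order system: τ = -1/pole. Pole = -3.3. τ = -1/(-3.3) = 0.303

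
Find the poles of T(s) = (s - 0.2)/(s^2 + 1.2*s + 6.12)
Set denominator = 0: s^2 + 1.2*s + 6.12 = 0 → Poles: -0.6 + 2.4j, -0.6 - 2.4j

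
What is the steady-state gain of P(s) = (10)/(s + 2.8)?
DC gain = P(0) = num(0)/den(0) = 10/2.8 = 3.571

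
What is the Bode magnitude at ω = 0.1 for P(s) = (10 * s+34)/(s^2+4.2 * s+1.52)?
Substitute s = j*0.1: P(j0.1) = 21.0706 - 5.19845j.
|P(j0.1)| = sqrt(Re² + Im²) = 21.7.
20*log₁₀(21.7) = 26.73 dB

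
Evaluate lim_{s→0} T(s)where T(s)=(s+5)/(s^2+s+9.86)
DC gain = T(0) = num(0)/den(0) = 5/9.86 = 0.5071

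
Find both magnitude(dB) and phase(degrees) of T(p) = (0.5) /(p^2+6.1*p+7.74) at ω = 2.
Substitute p = j*2: T(j2) = 0.0114845 - 0.0374629j.
|T| = 20*log₁₀(sqrt(Re²+Im²)) = -28.14 dB.
∠T = atan2(Im, Re) = -72.96°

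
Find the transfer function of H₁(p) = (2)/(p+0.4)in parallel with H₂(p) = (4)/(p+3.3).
Parallel: H = H₁ + H₂ = (n₁·d₂ + n₂·d₁)/(d₁·d₂).
n₁·d₂ = 2*p + 6.6. n₂·d₁ = 4*p + 1.6. Sum = 6*p + 8.2. d₁·d₂ = p^2 + 3.7*p + 1.32.
H(p) = (6*p + 8.2)/(p^2 + 3.7*p + 1.32)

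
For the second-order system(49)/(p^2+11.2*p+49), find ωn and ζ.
Standard form: ωn²/(p²+2ζωn·p+ωn²).
const=49=ωn² → ωn=7, p coeff=11.2=2ζωn → ζ=0.8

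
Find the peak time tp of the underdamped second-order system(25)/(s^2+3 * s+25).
Standard form: ωn²/(s²+2ζωn·s+ωn²) → ωn = 5, ζ = 0.3.
ωd = ωn·√(1-ζ²) = 5·√(1-0.3²) = 4.77.
tp = π/ωd = π/4.77 = 0.6587 s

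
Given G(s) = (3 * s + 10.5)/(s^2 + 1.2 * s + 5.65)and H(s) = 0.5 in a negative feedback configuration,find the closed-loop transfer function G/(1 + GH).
Closed-loop T = G/(1+GH).
Numerator: G_num * H_den = 3*s + 10.5.
Denominator: G_den * H_den + G_num * H_num = (s^2 + 1.2*s + 5.65) + (1.5*s + 5.25) = s^2 + 2.7*s + 10.9.
T(s) = (3*s + 10.5)/(s^2 + 2.7*s + 10.9)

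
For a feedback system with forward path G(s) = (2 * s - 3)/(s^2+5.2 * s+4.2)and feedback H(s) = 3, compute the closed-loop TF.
Closed-loop T = G/(1+GH).
Numerator: G_num * H_den = 2*s - 3.
Denominator: G_den * H_den + G_num * H_num = (s^2 + 5.2*s + 4.2) + (6*s - 9) = s^2 + 11.2*s - 4.8.
T(s) = (2*s - 3)/(s^2 + 11.2*s - 4.8)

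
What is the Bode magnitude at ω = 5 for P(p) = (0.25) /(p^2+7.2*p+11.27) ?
Substitute p = j*5: P(j5) = -0.00231221 - 0.00606259j.
|P(j5)| = sqrt(Re² + Im²) = 0.006489.
20*log₁₀(0.006489) = -43.76 dB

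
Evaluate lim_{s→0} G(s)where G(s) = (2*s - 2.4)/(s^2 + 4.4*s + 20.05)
DC gain = G(0) = num(0)/den(0) = -2.4/20.05 = -0.1197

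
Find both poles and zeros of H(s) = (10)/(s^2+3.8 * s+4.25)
Set denominator = 0: s^2 + 3.8*s + 4.25 = 0 → Poles: -1.9 + 0.8j, -1.9 - 0.8j
Numerator is a nonzero constant (10) → Zeros: none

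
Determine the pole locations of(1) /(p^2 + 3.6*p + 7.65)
Set denominator = 0: p^2 + 3.6*p + 7.65 = 0 → Poles: -1.8 + 2.1j, -1.8 - 2.1j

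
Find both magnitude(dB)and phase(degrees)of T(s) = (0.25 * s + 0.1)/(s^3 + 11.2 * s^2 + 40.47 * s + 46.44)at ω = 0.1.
Substitute s = j*0.1: T(j0.1) = 0.00218895 + 0.000348461j.
|T| = 20*log₁₀(sqrt(Re²+Im²)) = -53.09 dB.
∠T = atan2(Im, Re) = 9.05°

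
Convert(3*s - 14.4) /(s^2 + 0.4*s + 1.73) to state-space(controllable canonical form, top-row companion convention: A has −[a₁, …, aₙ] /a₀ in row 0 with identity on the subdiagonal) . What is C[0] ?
Reachable canonical form: C = numerator coefficients (right-aligned, zero-padded to length n).
num = 3*s - 14.4, C = [[3, -14.4]].
C[0] = 3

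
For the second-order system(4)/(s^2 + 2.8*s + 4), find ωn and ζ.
Standard form: ωn²/(s²+2ζωn·s+ωn²).
const=4=ωn² → ωn=2, s coeff=2.8=2ζωn → ζ=0.7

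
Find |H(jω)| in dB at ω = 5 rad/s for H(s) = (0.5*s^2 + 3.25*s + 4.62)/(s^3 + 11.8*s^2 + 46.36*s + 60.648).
Substitute s = j*5: H(j5) = 0.054008 - 0.0447274j.
|H(j5)| = sqrt(Re² + Im²) = 0.07012.
20*log₁₀(0.07012) = -23.08 dB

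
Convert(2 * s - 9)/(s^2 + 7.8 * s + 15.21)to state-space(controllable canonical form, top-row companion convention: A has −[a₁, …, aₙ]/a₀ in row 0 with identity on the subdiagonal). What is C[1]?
Reachable canonical form: C = numerator coefficients (right-aligned, zero-padded to length n).
num = 2*s - 9, C = [[2, -9]].
C[1] = -9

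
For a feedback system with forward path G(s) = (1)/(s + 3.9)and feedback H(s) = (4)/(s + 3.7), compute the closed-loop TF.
Closed-loop T = G/(1+GH).
Numerator: G_num * H_den = s + 3.7.
Denominator: G_den * H_den + G_num * H_num = (s^2 + 7.6*s + 14.43) + (4) = s^2 + 7.6*s + 18.43.
T(s) = (s + 3.7)/(s^2 + 7.6*s + 18.43)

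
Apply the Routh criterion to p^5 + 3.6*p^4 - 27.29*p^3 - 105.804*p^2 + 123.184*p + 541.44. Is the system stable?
Routh array:
p^5: [1, -27.29, 123.184]; p^4: [3.6, -105.804, 541.44]; p^3: [2.1, -27.216]; p^2: [-59.148, 541.44]; p^1: [-7.99263]; p^0: [541.44]
First column: [1, 3.6, 2.1, -59.148, -7.99263, 541.44]. Sign changes = 2.
No, unstable (2 RHP root(s))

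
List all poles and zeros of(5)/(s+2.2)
Set denominator = 0: s + 2.2 = 0 → Poles: -2.2
Numerator is a nonzero constant (5) → Zeros: none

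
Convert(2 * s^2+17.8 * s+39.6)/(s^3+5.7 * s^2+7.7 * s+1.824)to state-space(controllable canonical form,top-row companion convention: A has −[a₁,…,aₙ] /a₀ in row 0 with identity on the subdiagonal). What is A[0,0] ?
Reachable canonical form for den = s^3 + 5.7*s^2 + 7.7*s + 1.824: top row of A = -[a₁,a₂,...,aₙ]/a₀, ones on the subdiagonal, zeros elsewhere.
A = [[-5.7, -7.7, -1.824], [1, 0, 0], [0, 1, 0]].
A[0,0] = -5.7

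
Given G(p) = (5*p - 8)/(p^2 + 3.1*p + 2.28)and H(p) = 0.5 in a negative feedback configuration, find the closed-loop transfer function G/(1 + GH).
Closed-loop T = G/(1+GH).
Numerator: G_num * H_den = 5*p - 8.
Denominator: G_den * H_den + G_num * H_num = (p^2 + 3.1*p + 2.28) + (2.5*p - 4) = p^2 + 5.6*p - 1.72.
T(p) = (5*p - 8)/(p^2 + 5.6*p - 1.72)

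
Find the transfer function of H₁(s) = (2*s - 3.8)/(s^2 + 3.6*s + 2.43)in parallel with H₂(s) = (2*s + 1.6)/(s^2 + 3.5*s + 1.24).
Parallel: H = H₁ + H₂ = (n₁·d₂ + n₂·d₁)/(d₁·d₂).
n₁·d₂ = 2*s^3 + 3.2*s^2 - 10.82*s - 4.712. n₂·d₁ = 2*s^3 + 8.8*s^2 + 10.62*s + 3.888. Sum = 4*s^3 + 12*s^2 - 0.2*s - 0.824. d₁·d₂ = s^4 + 7.1*s^3 + 16.27*s^2 + 12.969*s + 3.0132.
H(s) = (4*s^3 + 12*s^2 - 0.2*s - 0.824)/(s^4 + 7.1*s^3 + 16.27*s^2 + 12.969*s + 3.0132)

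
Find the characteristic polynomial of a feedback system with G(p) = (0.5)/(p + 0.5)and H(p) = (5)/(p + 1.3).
Characteristic poly = G_den * H_den + G_num * H_num = (p^2 + 1.8*p + 0.65) + (2.5) = p^2 + 1.8*p + 3.15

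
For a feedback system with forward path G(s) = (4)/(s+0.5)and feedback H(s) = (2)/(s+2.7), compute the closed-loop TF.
Closed-loop T = G/(1+GH).
Numerator: G_num * H_den = 4*s + 10.8.
Denominator: G_den * H_den + G_num * H_num = (s^2 + 3.2*s + 1.35) + (8) = s^2 + 3.2*s + 9.35.
T(s) = (4*s + 10.8)/(s^2 + 3.2*s + 9.35)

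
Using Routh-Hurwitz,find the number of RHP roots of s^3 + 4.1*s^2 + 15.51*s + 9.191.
Routh array:
s^3: [1, 15.51]; s^2: [4.1, 9.191]; s^1: [13.2683]; s^0: [9.191]
First column: [1, 4.1, 13.2683, 9.191]. Sign changes = RHP roots = 0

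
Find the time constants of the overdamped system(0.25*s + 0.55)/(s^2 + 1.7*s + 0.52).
Overdamped: real poles at -1.3, -0.4. τ = -1/pole → τ₁ = 0.7692, τ₂ = 2.5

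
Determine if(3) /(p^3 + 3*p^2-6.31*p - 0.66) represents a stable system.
Denominator: p^3 + 3*p^2 - 6.31*p - 0.66 = (p - 1.5)(p + 4.4)(p + 0.1). Poles: -0.1, -4.4, 1.5. All Re(p)<0: No (unstable)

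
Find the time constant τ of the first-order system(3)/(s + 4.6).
First-order system: τ = -1/pole. Pole = -4.6. τ = -1/(-4.6) = 0.2174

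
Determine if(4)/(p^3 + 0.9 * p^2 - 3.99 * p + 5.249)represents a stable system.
Denominator: p^3 + 0.9*p^2 - 3.99*p + 5.249 = (p + 2.9)(p^2 - 2*p + 1.81). Poles: -2.9, 1 + 0.9j, 1 - 0.9j. All Re(p)<0: No (unstable)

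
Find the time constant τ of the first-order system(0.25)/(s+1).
First-order system: τ = -1/pole. Pole = -1. τ = -1/(-1) = 1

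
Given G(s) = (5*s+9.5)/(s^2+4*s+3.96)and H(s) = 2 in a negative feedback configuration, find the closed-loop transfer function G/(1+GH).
Closed-loop T = G/(1+GH).
Numerator: G_num * H_den = 5*s + 9.5.
Denominator: G_den * H_den + G_num * H_num = (s^2 + 4*s + 3.96) + (10*s + 19) = s^2 + 14*s + 22.96.
T(s) = (5*s + 9.5)/(s^2 + 14*s + 22.96)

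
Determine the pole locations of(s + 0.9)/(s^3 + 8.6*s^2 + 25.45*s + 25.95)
Set denominator = 0: s^3 + 8.6*s^2 + 25.45*s + 25.95 = (s + 3)(s^2 + 5.6*s + 8.65) = 0 → Poles: -2.8 + 0.9j, -2.8 - 0.9j, -3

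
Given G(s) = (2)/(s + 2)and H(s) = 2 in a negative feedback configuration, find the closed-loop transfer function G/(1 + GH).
Closed-loop T = G/(1+GH).
Numerator: G_num * H_den = 2.
Denominator: G_den * H_den + G_num * H_num = (s + 2) + (4) = s + 6.
T(s) = (2)/(s + 6)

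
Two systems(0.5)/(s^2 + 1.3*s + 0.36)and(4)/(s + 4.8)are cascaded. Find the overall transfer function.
Series: H = H₁ · H₂ = (n₁·n₂)/(d₁·d₂).
Num: n₁·n₂ = 2. Den: d₁·d₂ = s^3 + 6.1*s^2 + 6.6*s + 1.728.
H(s) = (2)/(s^3 + 6.1*s^2 + 6.6*s + 1.728)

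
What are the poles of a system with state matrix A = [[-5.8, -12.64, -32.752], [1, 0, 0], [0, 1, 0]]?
Eigenvalues solve det(λI - A) = 0.
Characteristic polynomial: λ^3 + 5.8*λ^2 + 12.64*λ + 32.752 = 0.
Factor: (λ + 4.6)(λ^2 + 1.2*λ + 7.12) = 0.
Roots: -0.6 + 2.6j, -0.6 - 2.6j, -4.6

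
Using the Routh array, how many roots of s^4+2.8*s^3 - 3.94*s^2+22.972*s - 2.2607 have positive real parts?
Routh array:
s^4: [1, -3.94, -2.2607]; s^3: [2.8, 22.972]; s^2: [-12.1443, -2.2607]; s^1: [22.4508]; s^0: [-2.2607]
First column: [1, 2.8, -12.1443, 22.4508, -2.2607]. Sign changes = RHP roots = 3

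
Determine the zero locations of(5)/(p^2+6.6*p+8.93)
Numerator is a nonzero constant (5) → Zeros: none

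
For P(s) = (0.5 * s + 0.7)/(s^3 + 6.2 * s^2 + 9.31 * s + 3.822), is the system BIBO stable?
Denominator: s^3 + 6.2*s^2 + 9.31*s + 3.822 = (s + 0.7)(s + 1.3)(s + 4.2). Poles: -0.7, -1.3, -4.2. All Re(p)<0: Yes (stable)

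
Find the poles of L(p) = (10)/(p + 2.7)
Set denominator = 0: p + 2.7 = 0 → Poles: -2.7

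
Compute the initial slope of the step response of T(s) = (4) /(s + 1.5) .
IVT: y'(0⁺) = lim_{s→∞} s²·Y(s) = lim_{s→∞} s·T(s).
deg(num) = 0, deg(den) = 1, relative degree = 1, so s·T(s) → (leading num)/(leading den) = 4/1 = 4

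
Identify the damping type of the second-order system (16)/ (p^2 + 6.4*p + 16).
Standard form: ωn²/(p²+2ζωn·p+ωn²) gives ωn=4, ζ=0.8.
Underdamped (ζ = 0.8 < 1)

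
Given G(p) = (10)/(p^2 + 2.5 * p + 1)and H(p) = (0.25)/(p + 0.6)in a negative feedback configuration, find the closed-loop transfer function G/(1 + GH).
Closed-loop T = G/(1+GH).
Numerator: G_num * H_den = 10*p + 6.
Denominator: G_den * H_den + G_num * H_num = (p^3 + 3.1*p^2 + 2.5*p + 0.6) + (2.5) = p^3 + 3.1*p^2 + 2.5*p + 3.1.
T(p) = (10*p + 6)/(p^3 + 3.1*p^2 + 2.5*p + 3.1)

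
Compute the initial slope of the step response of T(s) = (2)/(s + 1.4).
IVT: y'(0⁺) = lim_{s→∞} s²·Y(s) = lim_{s→∞} s·T(s).
deg(num) = 0, deg(den) = 1, relative degree = 1, so s·T(s) → (leading num)/(leading den) = 2/1 = 2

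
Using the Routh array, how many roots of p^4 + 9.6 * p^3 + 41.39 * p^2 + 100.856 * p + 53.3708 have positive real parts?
Routh array:
p^4: [1, 41.39, 53.3708]; p^3: [9.6, 100.856]; p^2: [30.8842, 53.3708]; p^1: [84.2663]; p^0: [53.3708]
First column: [1, 9.6, 30.8842, 84.2663, 53.3708]. Sign changes = RHP roots = 0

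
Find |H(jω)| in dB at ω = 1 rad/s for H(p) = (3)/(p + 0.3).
Substitute p = j*1: H(j1) = 0.825688 - 2.75229j.
|H(j1)| = sqrt(Re² + Im²) = 2.873.
20*log₁₀(2.873) = 9.17 dB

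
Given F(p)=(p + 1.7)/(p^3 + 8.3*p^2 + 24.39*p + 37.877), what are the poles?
Set denominator = 0: p^3 + 8.3*p^2 + 24.39*p + 37.877 = (p + 4.9)(p^2 + 3.4*p + 7.73) = 0 → Poles: -1.7 + 2.2j, -1.7 - 2.2j, -4.9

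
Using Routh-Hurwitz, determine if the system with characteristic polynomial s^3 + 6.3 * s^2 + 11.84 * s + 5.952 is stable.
Routh array:
s^3: [1, 11.84]; s^2: [6.3, 5.952]; s^1: [10.8952]; s^0: [5.952]
First column: [1, 6.3, 10.8952, 5.952]. Sign changes = 0.
Yes, stable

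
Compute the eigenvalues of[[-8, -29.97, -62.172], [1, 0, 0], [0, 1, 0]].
Eigenvalues solve det(λI - A) = 0.
Characteristic polynomial: λ^3 + 8*λ^2 + 29.97*λ + 62.172 = 0.
Factor: (λ + 4.4)(λ^2 + 3.6*λ + 14.13) = 0.
Roots: -1.8 + 3.3j, -1.8 - 3.3j, -4.4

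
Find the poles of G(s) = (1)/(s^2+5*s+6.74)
Set denominator = 0: s^2 + 5*s + 6.74 = 0 → Poles: -2.5 + 0.7j, -2.5 - 0.7j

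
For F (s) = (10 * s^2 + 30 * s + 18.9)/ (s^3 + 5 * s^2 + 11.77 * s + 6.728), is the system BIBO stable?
Denominator: s^3 + 5*s^2 + 11.77*s + 6.728 = (s + 0.8)(s^2 + 4.2*s + 8.41). Poles: -0.8, -2.1 + 2j, -2.1 - 2j. All Re(p)<0: Yes (stable)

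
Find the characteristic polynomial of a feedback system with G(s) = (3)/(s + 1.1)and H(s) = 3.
Characteristic poly = G_den * H_den + G_num * H_num = (s + 1.1) + (9) = s + 10.1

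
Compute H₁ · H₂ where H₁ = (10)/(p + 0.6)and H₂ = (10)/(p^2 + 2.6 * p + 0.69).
Series: H = H₁ · H₂ = (n₁·n₂)/(d₁·d₂).
Num: n₁·n₂ = 100. Den: d₁·d₂ = p^3 + 3.2*p^2 + 2.25*p + 0.414.
H(p) = (100)/(p^3 + 3.2*p^2 + 2.25*p + 0.414)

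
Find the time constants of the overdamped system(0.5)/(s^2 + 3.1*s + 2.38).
Overdamped: real poles at -1.7, -1.4. τ = -1/pole → τ₁ = 0.5882, τ₂ = 0.7143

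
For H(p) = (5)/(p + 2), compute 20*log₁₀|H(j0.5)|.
Substitute p = j*0.5: H(j0.5) = 2.35294 - 0.588235j.
|H(j0.5)| = sqrt(Re² + Im²) = 2.425.
20*log₁₀(2.425) = 7.70 dB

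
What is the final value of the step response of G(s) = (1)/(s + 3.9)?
FVT: lim_{t→∞} y(t) = lim_{s→0} s*Y(s) where Y(s) = G(s)/s.
= lim_{s→0} G(s) = G(0) = num(0)/den(0) = 1/3.9 = 0.2564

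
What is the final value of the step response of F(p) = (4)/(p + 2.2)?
FVT: lim_{t→∞} y(t) = lim_{p→0} p*Y(p) where Y(p) = F(p)/p.
= lim_{p→0} F(p) = F(0) = num(0)/den(0) = 4/2.2 = 1.818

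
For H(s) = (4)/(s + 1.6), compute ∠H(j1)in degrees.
Substitute s = j*1: H(j1) = 1.79775 - 1.1236j.
∠H(j1) = atan2(Im, Re) = atan2(-1.1236, 1.79775) = -32.01°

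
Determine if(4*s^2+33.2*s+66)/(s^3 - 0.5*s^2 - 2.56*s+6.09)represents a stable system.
Denominator: s^3 - 0.5*s^2 - 2.56*s + 6.09 = (s + 2.1)(s^2 - 2.6*s + 2.9). Poles: -2.1, 1.3 + 1.1j, 1.3 - 1.1j. All Re(p)<0: No (unstable)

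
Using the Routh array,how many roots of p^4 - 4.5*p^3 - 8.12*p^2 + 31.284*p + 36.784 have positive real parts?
Routh array:
p^4: [1, -8.12, 36.784]; p^3: [-4.5, 31.284]; p^2: [-1.168, 36.784]; p^1: [-110.435]; p^0: [36.784]
First column: [1, -4.5, -1.168, -110.435, 36.784]. Sign changes = RHP roots = 2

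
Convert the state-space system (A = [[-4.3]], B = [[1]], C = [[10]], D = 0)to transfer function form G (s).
G(s) = C(sI - A)⁻¹B + D.
Characteristic polynomial det(sI - A) = s + 4.3.
Numerator from C·adj(sI-A)·B + D·det(sI-A) = 10.
G(s) = (10)/(s + 4.3)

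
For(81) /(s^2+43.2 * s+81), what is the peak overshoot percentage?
Standard form: ωn²/(s²+2ζωn·s+ωn²) → ωn = 9, ζ = 2.4.
ζ ≥ 1, so the response is non-oscillatory: peak overshoot = 0%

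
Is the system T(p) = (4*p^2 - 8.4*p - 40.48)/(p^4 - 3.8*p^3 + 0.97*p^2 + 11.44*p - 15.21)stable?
Denominator: p^4 - 3.8*p^3 + 0.97*p^2 + 11.44*p - 15.21 = (p - 2.6)(p + 1.8)(p^2 - 3*p + 3.25). Poles: -1.8, 1.5 + 1j, 1.5 - 1j, 2.6. All Re(p)<0: No (unstable)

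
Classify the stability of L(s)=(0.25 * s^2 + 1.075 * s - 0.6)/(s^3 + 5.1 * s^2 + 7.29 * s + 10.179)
Denominator: s^3 + 5.1*s^2 + 7.29*s + 10.179 = (s + 3.9)(s^2 + 1.2*s + 2.61). Poles: -0.6 + 1.5j, -0.6 - 1.5j, -3.9. Stable (all poles in LHP)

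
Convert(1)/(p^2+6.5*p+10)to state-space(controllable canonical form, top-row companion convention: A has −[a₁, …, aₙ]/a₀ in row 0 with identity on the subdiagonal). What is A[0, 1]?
Reachable canonical form for den = p^2 + 6.5*p + 10: top row of A = -[a₁,a₂,...,aₙ]/a₀, ones on the subdiagonal, zeros elsewhere.
A = [[-6.5, -10], [1, 0]].
A[0,1] = -10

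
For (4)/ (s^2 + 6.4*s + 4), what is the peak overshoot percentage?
Standard form: ωn²/(s²+2ζωn·s+ωn²) → ωn = 2, ζ = 1.6.
ζ ≥ 1, so the response is non-oscillatory: peak overshoot = 0%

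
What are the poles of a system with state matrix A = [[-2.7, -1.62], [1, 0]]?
Eigenvalues solve det(λI - A) = 0.
Characteristic polynomial: λ^2 + 2.7*λ + 1.62 = 0.
Factor: (λ + 1.8)(λ + 0.9) = 0.
Roots: -0.9, -1.8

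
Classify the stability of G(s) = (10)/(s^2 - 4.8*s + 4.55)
Denominator: s^2 - 4.8*s + 4.55 = (s - 1.3)(s - 3.5). Poles: 1.3, 3.5. Unstable (2 pole(s) in RHP)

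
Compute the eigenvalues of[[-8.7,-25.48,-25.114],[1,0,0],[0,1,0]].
Eigenvalues solve det(λI - A) = 0.
Characteristic polynomial: λ^3 + 8.7*λ^2 + 25.48*λ + 25.114 = 0.
Factor: (λ + 2.9)(λ^2 + 5.8*λ + 8.66) = 0.
Roots: -2.9, -2.9 + 0.5j, -2.9 - 0.5j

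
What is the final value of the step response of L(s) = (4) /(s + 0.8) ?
FVT: lim_{t→∞} y(t) = lim_{s→0} s*Y(s) where Y(s) = L(s)/s.
= lim_{s→0} L(s) = L(0) = num(0)/den(0) = 4/0.8 = 5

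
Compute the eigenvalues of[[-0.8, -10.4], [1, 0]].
Eigenvalues solve det(λI - A) = 0.
Characteristic polynomial: λ^2 + 0.8*λ + 10.4 = 0.
Roots: -0.4 + 3.2j, -0.4 - 3.2j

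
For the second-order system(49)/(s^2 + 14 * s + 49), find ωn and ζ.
Standard form: ωn²/(s²+2ζωn·s+ωn²).
const=49=ωn² → ωn=7, s coeff=14=2ζωn → ζ=1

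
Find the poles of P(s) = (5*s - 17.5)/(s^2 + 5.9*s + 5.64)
Set denominator = 0: s^2 + 5.9*s + 5.64 = (s + 1.2)(s + 4.7) = 0 → Poles: -1.2, -4.7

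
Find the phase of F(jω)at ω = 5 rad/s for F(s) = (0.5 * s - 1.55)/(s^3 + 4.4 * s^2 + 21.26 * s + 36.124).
Substitute s = j*5: F(j5) = 0.0116676 - 0.0367939j.
∠F(j5) = atan2(Im, Re) = atan2(-0.0367939, 0.0116676) = -72.41°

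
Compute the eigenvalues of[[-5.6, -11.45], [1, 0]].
Eigenvalues solve det(λI - A) = 0.
Characteristic polynomial: λ^2 + 5.6*λ + 11.45 = 0.
Roots: -2.8 + 1.9j, -2.8 - 1.9j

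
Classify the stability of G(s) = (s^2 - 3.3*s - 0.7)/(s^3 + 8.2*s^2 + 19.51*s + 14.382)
Denominator: s^3 + 8.2*s^2 + 19.51*s + 14.382 = (s + 4.7)(s + 1.8)(s + 1.7). Poles: -1.7, -1.8, -4.7. Stable (all poles in LHP)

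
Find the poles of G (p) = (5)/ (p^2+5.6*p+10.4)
Set denominator = 0: p^2 + 5.6*p + 10.4 = 0 → Poles: -2.8 + 1.6j, -2.8 - 1.6j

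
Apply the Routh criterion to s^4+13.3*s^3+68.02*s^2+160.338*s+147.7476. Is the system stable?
Routh array:
s^4: [1, 68.02, 147.7476]; s^3: [13.3, 160.338]; s^2: [55.9645, 147.7476]; s^1: [125.226]; s^0: [147.7476]
First column: [1, 13.3, 55.9645, 125.226, 147.7476]. Sign changes = 0.
Yes, stable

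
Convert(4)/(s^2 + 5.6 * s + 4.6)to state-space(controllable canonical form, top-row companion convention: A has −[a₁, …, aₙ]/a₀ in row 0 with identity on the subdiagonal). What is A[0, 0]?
Reachable canonical form for den = s^2 + 5.6*s + 4.6: top row of A = -[a₁,a₂,...,aₙ]/a₀, ones on the subdiagonal, zeros elsewhere.
A = [[-5.6, -4.6], [1, 0]].
A[0,0] = -5.6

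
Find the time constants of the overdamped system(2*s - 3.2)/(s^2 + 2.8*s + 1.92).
Overdamped: real poles at -1.2, -1.6. τ = -1/pole → τ₁ = 0.8333, τ₂ = 0.625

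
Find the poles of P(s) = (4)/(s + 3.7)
Set denominator = 0: s + 3.7 = 0 → Poles: -3.7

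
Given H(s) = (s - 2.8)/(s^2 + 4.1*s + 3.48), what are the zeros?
Set numerator = 0: s - 2.8 = 0 → Zeros: 2.8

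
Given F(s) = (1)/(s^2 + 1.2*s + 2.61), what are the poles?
Set denominator = 0: s^2 + 1.2*s + 2.61 = 0 → Poles: -0.6 + 1.5j, -0.6 - 1.5j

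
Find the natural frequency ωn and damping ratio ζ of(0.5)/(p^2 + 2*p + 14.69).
Underdamped: complex pole -1 + 3.7j. ωn = |pole| = 3.833, ζ = -Re(pole)/ωn = 0.2609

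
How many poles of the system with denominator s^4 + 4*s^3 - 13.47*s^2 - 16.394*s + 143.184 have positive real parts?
s^4 + 4*s^3 - 13.47*s^2 - 16.394*s + 143.184 = (s + 4.8)(s + 3.8)(s^2 - 4.6*s + 7.85). Poles: -3.8, -4.8, 2.3 + 1.6j, 2.3 - 1.6j. RHP poles (Re>0): 2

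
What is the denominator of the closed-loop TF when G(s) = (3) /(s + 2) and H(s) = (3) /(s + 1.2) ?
Characteristic poly = G_den * H_den + G_num * H_num = (s^2 + 3.2*s + 2.4) + (9) = s^2 + 3.2*s + 11.4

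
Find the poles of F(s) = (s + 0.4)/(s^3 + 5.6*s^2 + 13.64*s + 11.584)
Set denominator = 0: s^3 + 5.6*s^2 + 13.64*s + 11.584 = (s + 1.6)(s^2 + 4*s + 7.24) = 0 → Poles: -1.6, -2 + 1.8j, -2 - 1.8j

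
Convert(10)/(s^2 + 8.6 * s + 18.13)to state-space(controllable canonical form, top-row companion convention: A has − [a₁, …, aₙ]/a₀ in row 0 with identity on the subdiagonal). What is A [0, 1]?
Reachable canonical form for den = s^2 + 8.6*s + 18.13: top row of A = -[a₁,a₂,...,aₙ]/a₀, ones on the subdiagonal, zeros elsewhere.
A = [[-8.6, -18.13], [1, 0]].
A[0,1] = -18.13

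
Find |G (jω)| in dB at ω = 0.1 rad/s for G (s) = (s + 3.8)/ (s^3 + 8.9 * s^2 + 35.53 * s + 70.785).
Substitute s = j*0.1: G(j0.1) = 0.0536868 - 0.0012829j.
|G(j0.1)| = sqrt(Re² + Im²) = 0.0537.
20*log₁₀(0.0537) = -25.40 dB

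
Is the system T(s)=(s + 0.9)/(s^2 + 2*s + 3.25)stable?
Denominator: s^2 + 2*s + 3.25. Poles: -1 + 1.5j, -1 - 1.5j. All Re(p)<0: Yes (stable)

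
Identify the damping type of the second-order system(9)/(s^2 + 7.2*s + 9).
Standard form: ωn²/(s²+2ζωn·s+ωn²) gives ωn=3, ζ=1.2.
Overdamped (ζ = 1.2 > 1)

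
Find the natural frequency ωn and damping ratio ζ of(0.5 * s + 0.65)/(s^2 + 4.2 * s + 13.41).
Underdamped: complex pole -2.1 + 3j. ωn = |pole| = 3.662, ζ = -Re(pole)/ωn = 0.5735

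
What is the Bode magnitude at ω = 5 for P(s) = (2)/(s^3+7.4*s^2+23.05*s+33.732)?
Substitute s = j*5: P(j5) = -0.0131669 + 0.000848672j.
|P(j5)| = sqrt(Re² + Im²) = 0.01319.
20*log₁₀(0.01319) = -37.59 dB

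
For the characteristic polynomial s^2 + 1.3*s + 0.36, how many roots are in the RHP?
s^2 + 1.3*s + 0.36 = (s + 0.4)(s + 0.9). Poles: -0.4, -0.9. RHP poles (Re>0): 0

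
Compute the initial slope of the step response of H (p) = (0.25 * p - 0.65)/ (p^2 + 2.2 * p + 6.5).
IVT: y'(0⁺) = lim_{p→∞} p²·Y(p) = lim_{p→∞} p·H(p).
deg(num) = 1, deg(den) = 2, relative degree = 1, so p·H(p) → (leading num)/(leading den) = 0.25/1 = 0.25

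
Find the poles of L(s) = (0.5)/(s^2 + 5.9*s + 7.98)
Set denominator = 0: s^2 + 5.9*s + 7.98 = (s + 2.1)(s + 3.8) = 0 → Poles: -2.1, -3.8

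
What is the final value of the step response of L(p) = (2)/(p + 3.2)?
FVT: lim_{t→∞} y(t) = lim_{p→0} p*Y(p) where Y(p) = L(p)/p.
= lim_{p→0} L(p) = L(0) = num(0)/den(0) = 2/3.2 = 0.625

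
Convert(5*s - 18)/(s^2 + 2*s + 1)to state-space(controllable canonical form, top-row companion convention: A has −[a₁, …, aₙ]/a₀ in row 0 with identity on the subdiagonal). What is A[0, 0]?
Reachable canonical form for den = s^2 + 2*s + 1: top row of A = -[a₁,a₂,...,aₙ]/a₀, ones on the subdiagonal, zeros elsewhere.
A = [[-2, -1], [1, 0]].
A[0,0] = -2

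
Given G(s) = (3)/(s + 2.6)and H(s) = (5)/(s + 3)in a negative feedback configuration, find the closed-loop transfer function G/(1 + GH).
Closed-loop T = G/(1+GH).
Numerator: G_num * H_den = 3*s + 9.
Denominator: G_den * H_den + G_num * H_num = (s^2 + 5.6*s + 7.8) + (15) = s^2 + 5.6*s + 22.8.
T(s) = (3*s + 9)/(s^2 + 5.6*s + 22.8)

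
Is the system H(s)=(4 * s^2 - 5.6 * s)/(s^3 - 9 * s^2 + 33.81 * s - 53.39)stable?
Denominator: s^3 - 9*s^2 + 33.81*s - 53.39 = (s - 3.8)(s^2 - 5.2*s + 14.05). Poles: 2.6 + 2.7j, 2.6 - 2.7j, 3.8. All Re(p)<0: No (unstable)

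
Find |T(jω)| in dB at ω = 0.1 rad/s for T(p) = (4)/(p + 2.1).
Substitute p = j*0.1: T(j0.1) = 1.90045 - 0.0904977j.
|T(j0.1)| = sqrt(Re² + Im²) = 1.903.
20*log₁₀(1.903) = 5.59 dB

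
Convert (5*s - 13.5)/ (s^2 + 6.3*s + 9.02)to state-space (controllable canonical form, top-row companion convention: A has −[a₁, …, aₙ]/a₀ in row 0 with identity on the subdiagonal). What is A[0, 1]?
Reachable canonical form for den = s^2 + 6.3*s + 9.02: top row of A = -[a₁,a₂,...,aₙ]/a₀, ones on the subdiagonal, zeros elsewhere.
A = [[-6.3, -9.02], [1, 0]].
A[0,1] = -9.02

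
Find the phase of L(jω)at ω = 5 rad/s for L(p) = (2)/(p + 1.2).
Substitute p = j*5: L(j5) = 0.0907716 - 0.378215j.
∠L(j5) = atan2(Im, Re) = atan2(-0.378215, 0.0907716) = -76.50°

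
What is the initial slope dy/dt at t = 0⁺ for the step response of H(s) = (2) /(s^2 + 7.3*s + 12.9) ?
IVT: y'(0⁺) = lim_{s→∞} s²·Y(s) = lim_{s→∞} s·H(s).
deg(num) = 0, deg(den) = 2, relative degree = 2 ≥ 2, so s·H(s) → 0. Initial slope = 0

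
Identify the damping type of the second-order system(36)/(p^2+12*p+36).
Standard form: ωn²/(p²+2ζωn·p+ωn²) gives ωn=6, ζ=1.
Critically damped (ζ = 1)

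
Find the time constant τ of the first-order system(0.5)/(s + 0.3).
First-order system: τ = -1/pole. Pole = -0.3. τ = -1/(-0.3) = 3.333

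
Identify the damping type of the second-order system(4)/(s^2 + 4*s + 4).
Standard form: ωn²/(s²+2ζωn·s+ωn²) gives ωn=2, ζ=1.
Critically damped (ζ = 1)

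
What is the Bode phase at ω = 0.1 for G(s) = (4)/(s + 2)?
Substitute s = j*0.1: G(j0.1) = 1.99501 - 0.0997506j.
∠G(j0.1) = atan2(Im, Re) = atan2(-0.0997506, 1.99501) = -2.86°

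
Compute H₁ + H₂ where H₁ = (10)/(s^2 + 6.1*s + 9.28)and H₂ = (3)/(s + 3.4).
Parallel: H = H₁ + H₂ = (n₁·d₂ + n₂·d₁)/(d₁·d₂).
n₁·d₂ = 10*s + 34. n₂·d₁ = 3*s^2 + 18.3*s + 27.84. Sum = 3*s^2 + 28.3*s + 61.84. d₁·d₂ = s^3 + 9.5*s^2 + 30.02*s + 31.552.
H(s) = (3*s^2 + 28.3*s + 61.84)/(s^3 + 9.5*s^2 + 30.02*s + 31.552)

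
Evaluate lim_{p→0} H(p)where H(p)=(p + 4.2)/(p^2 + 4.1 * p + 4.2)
DC gain = H(0) = num(0)/den(0) = 4.2/4.2 = 1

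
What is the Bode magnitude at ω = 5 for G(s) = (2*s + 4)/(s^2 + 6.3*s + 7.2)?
Substitute s = j*5: G(j5) = 0.186236 - 0.232222j.
|G(j5)| = sqrt(Re² + Im²) = 0.2977.
20*log₁₀(0.2977) = -10.53 dB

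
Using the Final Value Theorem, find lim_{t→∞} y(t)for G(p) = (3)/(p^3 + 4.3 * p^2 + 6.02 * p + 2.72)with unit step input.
FVT: lim_{t→∞} y(t) = lim_{p→0} p*Y(p) where Y(p) = G(p)/p.
= lim_{p→0} G(p) = G(0) = num(0)/den(0) = 3/2.72 = 1.103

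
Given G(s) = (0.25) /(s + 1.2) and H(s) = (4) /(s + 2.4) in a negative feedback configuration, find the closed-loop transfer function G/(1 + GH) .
Closed-loop T = G/(1+GH).
Numerator: G_num * H_den = 0.25*s + 0.6.
Denominator: G_den * H_den + G_num * H_num = (s^2 + 3.6*s + 2.88) + (1) = s^2 + 3.6*s + 3.88.
T(s) = (0.25*s + 0.6)/(s^2 + 3.6*s + 3.88)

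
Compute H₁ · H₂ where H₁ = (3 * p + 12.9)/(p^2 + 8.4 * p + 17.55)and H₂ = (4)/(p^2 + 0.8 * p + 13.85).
Series: H = H₁ · H₂ = (n₁·n₂)/(d₁·d₂).
Num: n₁·n₂ = 12*p + 51.6. Den: d₁·d₂ = p^4 + 9.2*p^3 + 38.12*p^2 + 130.38*p + 243.0675.
H(p) = (12*p + 51.6)/(p^4 + 9.2*p^3 + 38.12*p^2 + 130.38*p + 243.0675)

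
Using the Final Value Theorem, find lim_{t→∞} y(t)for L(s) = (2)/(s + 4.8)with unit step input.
FVT: lim_{t→∞} y(t) = lim_{s→0} s*Y(s) where Y(s) = L(s)/s.
= lim_{s→0} L(s) = L(0) = num(0)/den(0) = 2/4.8 = 0.4167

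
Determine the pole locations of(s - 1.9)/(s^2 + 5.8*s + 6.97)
Set denominator = 0: s^2 + 5.8*s + 6.97 = (s + 1.7)(s + 4.1) = 0 → Poles: -1.7, -4.1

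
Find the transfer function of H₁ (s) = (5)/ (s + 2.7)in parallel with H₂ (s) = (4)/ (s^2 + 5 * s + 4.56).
Parallel: H = H₁ + H₂ = (n₁·d₂ + n₂·d₁)/(d₁·d₂).
n₁·d₂ = 5*s^2 + 25*s + 22.8. n₂·d₁ = 4*s + 10.8. Sum = 5*s^2 + 29*s + 33.6. d₁·d₂ = s^3 + 7.7*s^2 + 18.06*s + 12.312.
H(s) = (5*s^2 + 29*s + 33.6)/(s^3 + 7.7*s^2 + 18.06*s + 12.312)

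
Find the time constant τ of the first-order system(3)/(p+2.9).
First-order system: τ = -1/pole. Pole = -2.9. τ = -1/(-2.9) = 0.3448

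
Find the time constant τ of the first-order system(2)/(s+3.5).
First-order system: τ = -1/pole. Pole = -3.5. τ = -1/(-3.5) = 0.2857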